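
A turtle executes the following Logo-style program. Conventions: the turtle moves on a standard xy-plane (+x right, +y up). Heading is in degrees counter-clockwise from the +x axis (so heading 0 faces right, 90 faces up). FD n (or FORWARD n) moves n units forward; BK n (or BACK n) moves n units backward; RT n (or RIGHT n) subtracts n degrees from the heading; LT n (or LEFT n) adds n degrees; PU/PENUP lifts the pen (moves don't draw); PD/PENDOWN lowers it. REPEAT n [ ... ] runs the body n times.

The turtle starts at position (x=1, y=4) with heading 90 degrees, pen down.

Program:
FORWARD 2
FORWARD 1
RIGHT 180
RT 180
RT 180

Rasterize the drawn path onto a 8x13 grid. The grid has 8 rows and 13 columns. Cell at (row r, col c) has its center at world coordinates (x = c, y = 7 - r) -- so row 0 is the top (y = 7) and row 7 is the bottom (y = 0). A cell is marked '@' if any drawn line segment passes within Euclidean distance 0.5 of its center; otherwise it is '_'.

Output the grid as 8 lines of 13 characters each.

Segment 0: (1,4) -> (1,6)
Segment 1: (1,6) -> (1,7)

Answer: _@___________
_@___________
_@___________
_@___________
_____________
_____________
_____________
_____________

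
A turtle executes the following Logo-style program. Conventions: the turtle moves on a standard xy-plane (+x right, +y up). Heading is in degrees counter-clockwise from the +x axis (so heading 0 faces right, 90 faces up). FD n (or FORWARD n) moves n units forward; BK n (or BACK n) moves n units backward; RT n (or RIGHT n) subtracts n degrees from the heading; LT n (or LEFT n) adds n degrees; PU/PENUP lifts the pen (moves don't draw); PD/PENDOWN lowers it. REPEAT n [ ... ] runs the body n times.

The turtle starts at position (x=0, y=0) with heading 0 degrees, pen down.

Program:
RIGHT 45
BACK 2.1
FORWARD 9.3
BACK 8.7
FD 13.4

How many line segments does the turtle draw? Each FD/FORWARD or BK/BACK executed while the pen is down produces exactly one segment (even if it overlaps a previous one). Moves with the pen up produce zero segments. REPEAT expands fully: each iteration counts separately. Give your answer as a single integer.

Executing turtle program step by step:
Start: pos=(0,0), heading=0, pen down
RT 45: heading 0 -> 315
BK 2.1: (0,0) -> (-1.485,1.485) [heading=315, draw]
FD 9.3: (-1.485,1.485) -> (5.091,-5.091) [heading=315, draw]
BK 8.7: (5.091,-5.091) -> (-1.061,1.061) [heading=315, draw]
FD 13.4: (-1.061,1.061) -> (8.415,-8.415) [heading=315, draw]
Final: pos=(8.415,-8.415), heading=315, 4 segment(s) drawn
Segments drawn: 4

Answer: 4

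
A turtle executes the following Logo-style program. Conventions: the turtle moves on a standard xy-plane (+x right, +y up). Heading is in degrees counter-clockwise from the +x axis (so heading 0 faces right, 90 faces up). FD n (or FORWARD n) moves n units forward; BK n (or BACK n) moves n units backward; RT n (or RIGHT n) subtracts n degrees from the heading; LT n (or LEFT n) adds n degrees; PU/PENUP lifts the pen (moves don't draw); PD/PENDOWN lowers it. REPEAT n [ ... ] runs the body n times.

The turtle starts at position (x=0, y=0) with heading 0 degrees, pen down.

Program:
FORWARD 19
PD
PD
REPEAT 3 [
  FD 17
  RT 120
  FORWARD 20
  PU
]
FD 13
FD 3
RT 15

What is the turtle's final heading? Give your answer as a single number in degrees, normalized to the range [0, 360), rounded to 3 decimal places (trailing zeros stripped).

Executing turtle program step by step:
Start: pos=(0,0), heading=0, pen down
FD 19: (0,0) -> (19,0) [heading=0, draw]
PD: pen down
PD: pen down
REPEAT 3 [
  -- iteration 1/3 --
  FD 17: (19,0) -> (36,0) [heading=0, draw]
  RT 120: heading 0 -> 240
  FD 20: (36,0) -> (26,-17.321) [heading=240, draw]
  PU: pen up
  -- iteration 2/3 --
  FD 17: (26,-17.321) -> (17.5,-32.043) [heading=240, move]
  RT 120: heading 240 -> 120
  FD 20: (17.5,-32.043) -> (7.5,-14.722) [heading=120, move]
  PU: pen up
  -- iteration 3/3 --
  FD 17: (7.5,-14.722) -> (-1,0) [heading=120, move]
  RT 120: heading 120 -> 0
  FD 20: (-1,0) -> (19,0) [heading=0, move]
  PU: pen up
]
FD 13: (19,0) -> (32,0) [heading=0, move]
FD 3: (32,0) -> (35,0) [heading=0, move]
RT 15: heading 0 -> 345
Final: pos=(35,0), heading=345, 3 segment(s) drawn

Answer: 345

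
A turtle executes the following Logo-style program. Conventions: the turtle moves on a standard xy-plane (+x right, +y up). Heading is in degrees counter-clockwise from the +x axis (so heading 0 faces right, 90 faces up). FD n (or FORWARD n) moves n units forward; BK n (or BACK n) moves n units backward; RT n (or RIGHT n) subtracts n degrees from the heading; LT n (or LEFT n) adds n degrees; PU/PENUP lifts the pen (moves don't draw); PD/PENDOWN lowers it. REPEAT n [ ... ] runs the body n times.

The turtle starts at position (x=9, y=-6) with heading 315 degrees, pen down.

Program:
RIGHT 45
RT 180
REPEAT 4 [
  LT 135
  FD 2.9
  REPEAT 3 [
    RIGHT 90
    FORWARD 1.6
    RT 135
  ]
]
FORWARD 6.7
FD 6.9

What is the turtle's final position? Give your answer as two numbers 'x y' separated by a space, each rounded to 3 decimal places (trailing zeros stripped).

Executing turtle program step by step:
Start: pos=(9,-6), heading=315, pen down
RT 45: heading 315 -> 270
RT 180: heading 270 -> 90
REPEAT 4 [
  -- iteration 1/4 --
  LT 135: heading 90 -> 225
  FD 2.9: (9,-6) -> (6.949,-8.051) [heading=225, draw]
  REPEAT 3 [
    -- iteration 1/3 --
    RT 90: heading 225 -> 135
    FD 1.6: (6.949,-8.051) -> (5.818,-6.919) [heading=135, draw]
    RT 135: heading 135 -> 0
    -- iteration 2/3 --
    RT 90: heading 0 -> 270
    FD 1.6: (5.818,-6.919) -> (5.818,-8.519) [heading=270, draw]
    RT 135: heading 270 -> 135
    -- iteration 3/3 --
    RT 90: heading 135 -> 45
    FD 1.6: (5.818,-8.519) -> (6.949,-7.388) [heading=45, draw]
    RT 135: heading 45 -> 270
  ]
  -- iteration 2/4 --
  LT 135: heading 270 -> 45
  FD 2.9: (6.949,-7.388) -> (9,-5.337) [heading=45, draw]
  REPEAT 3 [
    -- iteration 1/3 --
    RT 90: heading 45 -> 315
    FD 1.6: (9,-5.337) -> (10.131,-6.469) [heading=315, draw]
    RT 135: heading 315 -> 180
    -- iteration 2/3 --
    RT 90: heading 180 -> 90
    FD 1.6: (10.131,-6.469) -> (10.131,-4.869) [heading=90, draw]
    RT 135: heading 90 -> 315
    -- iteration 3/3 --
    RT 90: heading 315 -> 225
    FD 1.6: (10.131,-4.869) -> (9,-6) [heading=225, draw]
    RT 135: heading 225 -> 90
  ]
  -- iteration 3/4 --
  LT 135: heading 90 -> 225
  FD 2.9: (9,-6) -> (6.949,-8.051) [heading=225, draw]
  REPEAT 3 [
    -- iteration 1/3 --
    RT 90: heading 225 -> 135
    FD 1.6: (6.949,-8.051) -> (5.818,-6.919) [heading=135, draw]
    RT 135: heading 135 -> 0
    -- iteration 2/3 --
    RT 90: heading 0 -> 270
    FD 1.6: (5.818,-6.919) -> (5.818,-8.519) [heading=270, draw]
    RT 135: heading 270 -> 135
    -- iteration 3/3 --
    RT 90: heading 135 -> 45
    FD 1.6: (5.818,-8.519) -> (6.949,-7.388) [heading=45, draw]
    RT 135: heading 45 -> 270
  ]
  -- iteration 4/4 --
  LT 135: heading 270 -> 45
  FD 2.9: (6.949,-7.388) -> (9,-5.337) [heading=45, draw]
  REPEAT 3 [
    -- iteration 1/3 --
    RT 90: heading 45 -> 315
    FD 1.6: (9,-5.337) -> (10.131,-6.469) [heading=315, draw]
    RT 135: heading 315 -> 180
    -- iteration 2/3 --
    RT 90: heading 180 -> 90
    FD 1.6: (10.131,-6.469) -> (10.131,-4.869) [heading=90, draw]
    RT 135: heading 90 -> 315
    -- iteration 3/3 --
    RT 90: heading 315 -> 225
    FD 1.6: (10.131,-4.869) -> (9,-6) [heading=225, draw]
    RT 135: heading 225 -> 90
  ]
]
FD 6.7: (9,-6) -> (9,0.7) [heading=90, draw]
FD 6.9: (9,0.7) -> (9,7.6) [heading=90, draw]
Final: pos=(9,7.6), heading=90, 18 segment(s) drawn

Answer: 9 7.6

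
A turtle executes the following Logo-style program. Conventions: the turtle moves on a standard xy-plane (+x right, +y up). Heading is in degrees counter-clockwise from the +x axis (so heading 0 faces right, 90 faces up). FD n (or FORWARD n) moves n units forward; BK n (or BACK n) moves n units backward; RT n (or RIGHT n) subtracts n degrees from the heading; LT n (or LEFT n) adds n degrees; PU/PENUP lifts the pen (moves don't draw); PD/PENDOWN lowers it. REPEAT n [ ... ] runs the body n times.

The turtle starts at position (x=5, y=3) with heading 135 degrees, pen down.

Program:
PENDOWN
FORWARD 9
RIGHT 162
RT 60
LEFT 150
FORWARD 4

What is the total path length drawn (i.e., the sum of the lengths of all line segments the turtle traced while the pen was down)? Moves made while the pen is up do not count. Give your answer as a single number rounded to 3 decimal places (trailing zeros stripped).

Executing turtle program step by step:
Start: pos=(5,3), heading=135, pen down
PD: pen down
FD 9: (5,3) -> (-1.364,9.364) [heading=135, draw]
RT 162: heading 135 -> 333
RT 60: heading 333 -> 273
LT 150: heading 273 -> 63
FD 4: (-1.364,9.364) -> (0.452,12.928) [heading=63, draw]
Final: pos=(0.452,12.928), heading=63, 2 segment(s) drawn

Segment lengths:
  seg 1: (5,3) -> (-1.364,9.364), length = 9
  seg 2: (-1.364,9.364) -> (0.452,12.928), length = 4
Total = 13

Answer: 13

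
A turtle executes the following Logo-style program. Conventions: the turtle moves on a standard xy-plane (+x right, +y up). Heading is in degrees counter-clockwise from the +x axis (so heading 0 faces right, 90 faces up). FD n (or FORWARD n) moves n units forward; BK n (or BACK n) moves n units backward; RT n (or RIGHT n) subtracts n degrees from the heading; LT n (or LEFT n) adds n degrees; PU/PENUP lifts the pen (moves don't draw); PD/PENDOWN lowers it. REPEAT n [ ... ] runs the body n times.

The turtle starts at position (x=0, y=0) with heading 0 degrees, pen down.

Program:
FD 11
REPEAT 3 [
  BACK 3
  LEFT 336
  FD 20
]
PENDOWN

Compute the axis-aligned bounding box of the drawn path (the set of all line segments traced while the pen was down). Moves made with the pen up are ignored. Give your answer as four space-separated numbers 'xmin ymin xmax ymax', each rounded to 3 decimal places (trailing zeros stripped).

Answer: 0 -38.569 41.086 0

Derivation:
Executing turtle program step by step:
Start: pos=(0,0), heading=0, pen down
FD 11: (0,0) -> (11,0) [heading=0, draw]
REPEAT 3 [
  -- iteration 1/3 --
  BK 3: (11,0) -> (8,0) [heading=0, draw]
  LT 336: heading 0 -> 336
  FD 20: (8,0) -> (26.271,-8.135) [heading=336, draw]
  -- iteration 2/3 --
  BK 3: (26.271,-8.135) -> (23.53,-6.915) [heading=336, draw]
  LT 336: heading 336 -> 312
  FD 20: (23.53,-6.915) -> (36.913,-21.777) [heading=312, draw]
  -- iteration 3/3 --
  BK 3: (36.913,-21.777) -> (34.905,-19.548) [heading=312, draw]
  LT 336: heading 312 -> 288
  FD 20: (34.905,-19.548) -> (41.086,-38.569) [heading=288, draw]
]
PD: pen down
Final: pos=(41.086,-38.569), heading=288, 7 segment(s) drawn

Segment endpoints: x in {0, 8, 11, 23.53, 26.271, 34.905, 36.913, 41.086}, y in {-38.569, -21.777, -19.548, -8.135, -6.915, 0}
xmin=0, ymin=-38.569, xmax=41.086, ymax=0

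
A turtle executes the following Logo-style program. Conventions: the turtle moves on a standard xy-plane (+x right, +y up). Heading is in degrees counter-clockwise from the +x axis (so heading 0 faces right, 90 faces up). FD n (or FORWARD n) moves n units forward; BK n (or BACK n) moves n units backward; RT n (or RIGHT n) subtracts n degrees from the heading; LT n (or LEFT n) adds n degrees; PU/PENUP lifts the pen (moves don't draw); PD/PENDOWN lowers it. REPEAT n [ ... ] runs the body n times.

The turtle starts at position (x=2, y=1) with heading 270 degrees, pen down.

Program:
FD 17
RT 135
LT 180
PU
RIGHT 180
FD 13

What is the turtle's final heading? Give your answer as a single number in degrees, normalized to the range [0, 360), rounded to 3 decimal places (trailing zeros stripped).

Answer: 135

Derivation:
Executing turtle program step by step:
Start: pos=(2,1), heading=270, pen down
FD 17: (2,1) -> (2,-16) [heading=270, draw]
RT 135: heading 270 -> 135
LT 180: heading 135 -> 315
PU: pen up
RT 180: heading 315 -> 135
FD 13: (2,-16) -> (-7.192,-6.808) [heading=135, move]
Final: pos=(-7.192,-6.808), heading=135, 1 segment(s) drawn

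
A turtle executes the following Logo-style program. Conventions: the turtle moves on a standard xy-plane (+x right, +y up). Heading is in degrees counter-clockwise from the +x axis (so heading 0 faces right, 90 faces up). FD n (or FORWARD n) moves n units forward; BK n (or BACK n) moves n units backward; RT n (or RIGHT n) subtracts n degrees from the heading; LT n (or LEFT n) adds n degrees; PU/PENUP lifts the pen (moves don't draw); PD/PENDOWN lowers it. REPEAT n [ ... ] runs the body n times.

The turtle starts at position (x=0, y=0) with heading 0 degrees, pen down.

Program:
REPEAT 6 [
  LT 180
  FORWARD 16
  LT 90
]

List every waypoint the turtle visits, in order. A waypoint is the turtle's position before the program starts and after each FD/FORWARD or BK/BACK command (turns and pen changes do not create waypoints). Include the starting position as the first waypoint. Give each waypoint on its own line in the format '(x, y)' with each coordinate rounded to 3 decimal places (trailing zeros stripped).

Answer: (0, 0)
(-16, 0)
(-16, 16)
(0, 16)
(0, 0)
(-16, 0)
(-16, 16)

Derivation:
Executing turtle program step by step:
Start: pos=(0,0), heading=0, pen down
REPEAT 6 [
  -- iteration 1/6 --
  LT 180: heading 0 -> 180
  FD 16: (0,0) -> (-16,0) [heading=180, draw]
  LT 90: heading 180 -> 270
  -- iteration 2/6 --
  LT 180: heading 270 -> 90
  FD 16: (-16,0) -> (-16,16) [heading=90, draw]
  LT 90: heading 90 -> 180
  -- iteration 3/6 --
  LT 180: heading 180 -> 0
  FD 16: (-16,16) -> (0,16) [heading=0, draw]
  LT 90: heading 0 -> 90
  -- iteration 4/6 --
  LT 180: heading 90 -> 270
  FD 16: (0,16) -> (0,0) [heading=270, draw]
  LT 90: heading 270 -> 0
  -- iteration 5/6 --
  LT 180: heading 0 -> 180
  FD 16: (0,0) -> (-16,0) [heading=180, draw]
  LT 90: heading 180 -> 270
  -- iteration 6/6 --
  LT 180: heading 270 -> 90
  FD 16: (-16,0) -> (-16,16) [heading=90, draw]
  LT 90: heading 90 -> 180
]
Final: pos=(-16,16), heading=180, 6 segment(s) drawn
Waypoints (7 total):
(0, 0)
(-16, 0)
(-16, 16)
(0, 16)
(0, 0)
(-16, 0)
(-16, 16)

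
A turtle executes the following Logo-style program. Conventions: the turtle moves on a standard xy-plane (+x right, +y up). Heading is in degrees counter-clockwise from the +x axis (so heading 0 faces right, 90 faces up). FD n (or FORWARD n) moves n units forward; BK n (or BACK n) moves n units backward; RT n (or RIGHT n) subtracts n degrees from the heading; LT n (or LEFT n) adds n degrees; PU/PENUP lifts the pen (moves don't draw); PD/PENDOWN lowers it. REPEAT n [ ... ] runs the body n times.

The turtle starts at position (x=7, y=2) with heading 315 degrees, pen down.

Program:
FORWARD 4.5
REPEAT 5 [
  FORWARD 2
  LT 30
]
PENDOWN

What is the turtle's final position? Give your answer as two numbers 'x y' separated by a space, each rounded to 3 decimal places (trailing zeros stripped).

Answer: 17.392 0.75

Derivation:
Executing turtle program step by step:
Start: pos=(7,2), heading=315, pen down
FD 4.5: (7,2) -> (10.182,-1.182) [heading=315, draw]
REPEAT 5 [
  -- iteration 1/5 --
  FD 2: (10.182,-1.182) -> (11.596,-2.596) [heading=315, draw]
  LT 30: heading 315 -> 345
  -- iteration 2/5 --
  FD 2: (11.596,-2.596) -> (13.528,-3.114) [heading=345, draw]
  LT 30: heading 345 -> 15
  -- iteration 3/5 --
  FD 2: (13.528,-3.114) -> (15.46,-2.596) [heading=15, draw]
  LT 30: heading 15 -> 45
  -- iteration 4/5 --
  FD 2: (15.46,-2.596) -> (16.874,-1.182) [heading=45, draw]
  LT 30: heading 45 -> 75
  -- iteration 5/5 --
  FD 2: (16.874,-1.182) -> (17.392,0.75) [heading=75, draw]
  LT 30: heading 75 -> 105
]
PD: pen down
Final: pos=(17.392,0.75), heading=105, 6 segment(s) drawn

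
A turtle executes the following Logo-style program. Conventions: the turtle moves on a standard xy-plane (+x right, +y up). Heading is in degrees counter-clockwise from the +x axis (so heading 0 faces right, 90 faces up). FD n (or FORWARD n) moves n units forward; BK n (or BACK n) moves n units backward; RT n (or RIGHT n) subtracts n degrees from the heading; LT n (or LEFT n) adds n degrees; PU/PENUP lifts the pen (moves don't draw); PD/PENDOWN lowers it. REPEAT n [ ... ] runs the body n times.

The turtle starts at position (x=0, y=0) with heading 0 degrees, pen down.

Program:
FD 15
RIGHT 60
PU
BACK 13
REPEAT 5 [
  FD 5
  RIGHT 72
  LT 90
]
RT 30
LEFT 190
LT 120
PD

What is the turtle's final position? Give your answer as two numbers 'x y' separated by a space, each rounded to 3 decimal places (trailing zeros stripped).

Answer: 29.147 2.066

Derivation:
Executing turtle program step by step:
Start: pos=(0,0), heading=0, pen down
FD 15: (0,0) -> (15,0) [heading=0, draw]
RT 60: heading 0 -> 300
PU: pen up
BK 13: (15,0) -> (8.5,11.258) [heading=300, move]
REPEAT 5 [
  -- iteration 1/5 --
  FD 5: (8.5,11.258) -> (11,6.928) [heading=300, move]
  RT 72: heading 300 -> 228
  LT 90: heading 228 -> 318
  -- iteration 2/5 --
  FD 5: (11,6.928) -> (14.716,3.583) [heading=318, move]
  RT 72: heading 318 -> 246
  LT 90: heading 246 -> 336
  -- iteration 3/5 --
  FD 5: (14.716,3.583) -> (19.283,1.549) [heading=336, move]
  RT 72: heading 336 -> 264
  LT 90: heading 264 -> 354
  -- iteration 4/5 --
  FD 5: (19.283,1.549) -> (24.256,1.026) [heading=354, move]
  RT 72: heading 354 -> 282
  LT 90: heading 282 -> 12
  -- iteration 5/5 --
  FD 5: (24.256,1.026) -> (29.147,2.066) [heading=12, move]
  RT 72: heading 12 -> 300
  LT 90: heading 300 -> 30
]
RT 30: heading 30 -> 0
LT 190: heading 0 -> 190
LT 120: heading 190 -> 310
PD: pen down
Final: pos=(29.147,2.066), heading=310, 1 segment(s) drawn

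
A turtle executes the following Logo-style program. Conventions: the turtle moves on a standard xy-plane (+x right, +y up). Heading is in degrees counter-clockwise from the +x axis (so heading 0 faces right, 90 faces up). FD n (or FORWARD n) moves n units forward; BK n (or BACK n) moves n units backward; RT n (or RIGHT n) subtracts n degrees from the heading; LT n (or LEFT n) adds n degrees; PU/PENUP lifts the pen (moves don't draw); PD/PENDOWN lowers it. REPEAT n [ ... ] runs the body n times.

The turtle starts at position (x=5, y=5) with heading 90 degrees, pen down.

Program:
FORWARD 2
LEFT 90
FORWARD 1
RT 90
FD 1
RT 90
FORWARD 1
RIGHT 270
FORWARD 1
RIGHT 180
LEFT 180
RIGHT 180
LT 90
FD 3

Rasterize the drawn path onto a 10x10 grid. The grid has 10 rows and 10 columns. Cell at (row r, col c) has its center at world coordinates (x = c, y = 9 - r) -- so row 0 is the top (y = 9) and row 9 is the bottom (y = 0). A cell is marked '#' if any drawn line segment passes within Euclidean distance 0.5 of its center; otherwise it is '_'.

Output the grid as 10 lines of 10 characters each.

Segment 0: (5,5) -> (5,7)
Segment 1: (5,7) -> (4,7)
Segment 2: (4,7) -> (4,8)
Segment 3: (4,8) -> (5,8)
Segment 4: (5,8) -> (5,9)
Segment 5: (5,9) -> (8,9)

Answer: _____####_
____##____
____##____
_____#____
_____#____
__________
__________
__________
__________
__________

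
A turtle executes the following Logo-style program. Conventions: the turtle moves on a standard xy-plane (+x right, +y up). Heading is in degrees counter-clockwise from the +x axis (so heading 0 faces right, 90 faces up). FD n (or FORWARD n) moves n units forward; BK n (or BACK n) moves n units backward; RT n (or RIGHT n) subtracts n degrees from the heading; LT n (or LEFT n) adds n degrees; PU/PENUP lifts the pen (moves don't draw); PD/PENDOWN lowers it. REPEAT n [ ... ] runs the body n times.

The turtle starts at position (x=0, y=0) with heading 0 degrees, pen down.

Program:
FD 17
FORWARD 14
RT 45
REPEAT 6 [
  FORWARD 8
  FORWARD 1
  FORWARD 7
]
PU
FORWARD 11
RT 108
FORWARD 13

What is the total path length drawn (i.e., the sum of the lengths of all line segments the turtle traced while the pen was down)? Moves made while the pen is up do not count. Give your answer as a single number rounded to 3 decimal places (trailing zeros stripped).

Answer: 127

Derivation:
Executing turtle program step by step:
Start: pos=(0,0), heading=0, pen down
FD 17: (0,0) -> (17,0) [heading=0, draw]
FD 14: (17,0) -> (31,0) [heading=0, draw]
RT 45: heading 0 -> 315
REPEAT 6 [
  -- iteration 1/6 --
  FD 8: (31,0) -> (36.657,-5.657) [heading=315, draw]
  FD 1: (36.657,-5.657) -> (37.364,-6.364) [heading=315, draw]
  FD 7: (37.364,-6.364) -> (42.314,-11.314) [heading=315, draw]
  -- iteration 2/6 --
  FD 8: (42.314,-11.314) -> (47.971,-16.971) [heading=315, draw]
  FD 1: (47.971,-16.971) -> (48.678,-17.678) [heading=315, draw]
  FD 7: (48.678,-17.678) -> (53.627,-22.627) [heading=315, draw]
  -- iteration 3/6 --
  FD 8: (53.627,-22.627) -> (59.284,-28.284) [heading=315, draw]
  FD 1: (59.284,-28.284) -> (59.991,-28.991) [heading=315, draw]
  FD 7: (59.991,-28.991) -> (64.941,-33.941) [heading=315, draw]
  -- iteration 4/6 --
  FD 8: (64.941,-33.941) -> (70.598,-39.598) [heading=315, draw]
  FD 1: (70.598,-39.598) -> (71.305,-40.305) [heading=315, draw]
  FD 7: (71.305,-40.305) -> (76.255,-45.255) [heading=315, draw]
  -- iteration 5/6 --
  FD 8: (76.255,-45.255) -> (81.912,-50.912) [heading=315, draw]
  FD 1: (81.912,-50.912) -> (82.619,-51.619) [heading=315, draw]
  FD 7: (82.619,-51.619) -> (87.569,-56.569) [heading=315, draw]
  -- iteration 6/6 --
  FD 8: (87.569,-56.569) -> (93.225,-62.225) [heading=315, draw]
  FD 1: (93.225,-62.225) -> (93.933,-62.933) [heading=315, draw]
  FD 7: (93.933,-62.933) -> (98.882,-67.882) [heading=315, draw]
]
PU: pen up
FD 11: (98.882,-67.882) -> (106.66,-75.66) [heading=315, move]
RT 108: heading 315 -> 207
FD 13: (106.66,-75.66) -> (95.077,-81.562) [heading=207, move]
Final: pos=(95.077,-81.562), heading=207, 20 segment(s) drawn

Segment lengths:
  seg 1: (0,0) -> (17,0), length = 17
  seg 2: (17,0) -> (31,0), length = 14
  seg 3: (31,0) -> (36.657,-5.657), length = 8
  seg 4: (36.657,-5.657) -> (37.364,-6.364), length = 1
  seg 5: (37.364,-6.364) -> (42.314,-11.314), length = 7
  seg 6: (42.314,-11.314) -> (47.971,-16.971), length = 8
  seg 7: (47.971,-16.971) -> (48.678,-17.678), length = 1
  seg 8: (48.678,-17.678) -> (53.627,-22.627), length = 7
  seg 9: (53.627,-22.627) -> (59.284,-28.284), length = 8
  seg 10: (59.284,-28.284) -> (59.991,-28.991), length = 1
  seg 11: (59.991,-28.991) -> (64.941,-33.941), length = 7
  seg 12: (64.941,-33.941) -> (70.598,-39.598), length = 8
  seg 13: (70.598,-39.598) -> (71.305,-40.305), length = 1
  seg 14: (71.305,-40.305) -> (76.255,-45.255), length = 7
  seg 15: (76.255,-45.255) -> (81.912,-50.912), length = 8
  seg 16: (81.912,-50.912) -> (82.619,-51.619), length = 1
  seg 17: (82.619,-51.619) -> (87.569,-56.569), length = 7
  seg 18: (87.569,-56.569) -> (93.225,-62.225), length = 8
  seg 19: (93.225,-62.225) -> (93.933,-62.933), length = 1
  seg 20: (93.933,-62.933) -> (98.882,-67.882), length = 7
Total = 127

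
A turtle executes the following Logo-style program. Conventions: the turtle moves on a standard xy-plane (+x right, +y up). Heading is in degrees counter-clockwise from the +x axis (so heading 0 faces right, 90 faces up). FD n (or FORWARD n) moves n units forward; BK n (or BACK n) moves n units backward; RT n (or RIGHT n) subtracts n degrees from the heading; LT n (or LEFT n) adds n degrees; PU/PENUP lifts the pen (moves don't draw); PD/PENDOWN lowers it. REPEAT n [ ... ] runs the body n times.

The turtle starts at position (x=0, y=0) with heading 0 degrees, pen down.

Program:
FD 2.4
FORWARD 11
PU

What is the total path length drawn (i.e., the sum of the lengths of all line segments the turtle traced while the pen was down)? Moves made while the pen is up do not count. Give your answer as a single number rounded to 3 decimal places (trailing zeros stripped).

Answer: 13.4

Derivation:
Executing turtle program step by step:
Start: pos=(0,0), heading=0, pen down
FD 2.4: (0,0) -> (2.4,0) [heading=0, draw]
FD 11: (2.4,0) -> (13.4,0) [heading=0, draw]
PU: pen up
Final: pos=(13.4,0), heading=0, 2 segment(s) drawn

Segment lengths:
  seg 1: (0,0) -> (2.4,0), length = 2.4
  seg 2: (2.4,0) -> (13.4,0), length = 11
Total = 13.4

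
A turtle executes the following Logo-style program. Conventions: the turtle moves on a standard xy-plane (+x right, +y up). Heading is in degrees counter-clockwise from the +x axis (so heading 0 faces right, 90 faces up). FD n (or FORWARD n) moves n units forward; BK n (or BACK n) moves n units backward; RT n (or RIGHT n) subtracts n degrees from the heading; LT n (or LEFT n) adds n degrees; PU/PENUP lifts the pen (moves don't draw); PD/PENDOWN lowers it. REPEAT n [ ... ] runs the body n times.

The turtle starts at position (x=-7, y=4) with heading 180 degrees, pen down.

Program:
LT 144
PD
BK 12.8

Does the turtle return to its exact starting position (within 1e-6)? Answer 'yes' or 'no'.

Answer: no

Derivation:
Executing turtle program step by step:
Start: pos=(-7,4), heading=180, pen down
LT 144: heading 180 -> 324
PD: pen down
BK 12.8: (-7,4) -> (-17.355,11.524) [heading=324, draw]
Final: pos=(-17.355,11.524), heading=324, 1 segment(s) drawn

Start position: (-7, 4)
Final position: (-17.355, 11.524)
Distance = 12.8; >= 1e-6 -> NOT closed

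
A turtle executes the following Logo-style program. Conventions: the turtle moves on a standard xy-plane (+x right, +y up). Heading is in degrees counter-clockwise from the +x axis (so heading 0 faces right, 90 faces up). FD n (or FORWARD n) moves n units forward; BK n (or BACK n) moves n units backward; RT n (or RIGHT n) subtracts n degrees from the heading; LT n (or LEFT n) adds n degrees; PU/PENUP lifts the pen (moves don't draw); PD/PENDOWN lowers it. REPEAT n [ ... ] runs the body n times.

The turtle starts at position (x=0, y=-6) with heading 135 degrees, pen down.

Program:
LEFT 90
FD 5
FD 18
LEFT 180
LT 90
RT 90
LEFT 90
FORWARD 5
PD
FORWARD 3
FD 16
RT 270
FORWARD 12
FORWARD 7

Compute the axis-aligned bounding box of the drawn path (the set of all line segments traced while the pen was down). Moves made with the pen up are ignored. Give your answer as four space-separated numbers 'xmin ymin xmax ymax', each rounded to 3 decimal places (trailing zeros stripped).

Executing turtle program step by step:
Start: pos=(0,-6), heading=135, pen down
LT 90: heading 135 -> 225
FD 5: (0,-6) -> (-3.536,-9.536) [heading=225, draw]
FD 18: (-3.536,-9.536) -> (-16.263,-22.263) [heading=225, draw]
LT 180: heading 225 -> 45
LT 90: heading 45 -> 135
RT 90: heading 135 -> 45
LT 90: heading 45 -> 135
FD 5: (-16.263,-22.263) -> (-19.799,-18.728) [heading=135, draw]
PD: pen down
FD 3: (-19.799,-18.728) -> (-21.92,-16.607) [heading=135, draw]
FD 16: (-21.92,-16.607) -> (-33.234,-5.293) [heading=135, draw]
RT 270: heading 135 -> 225
FD 12: (-33.234,-5.293) -> (-41.719,-13.778) [heading=225, draw]
FD 7: (-41.719,-13.778) -> (-46.669,-18.728) [heading=225, draw]
Final: pos=(-46.669,-18.728), heading=225, 7 segment(s) drawn

Segment endpoints: x in {-46.669, -41.719, -33.234, -21.92, -19.799, -16.263, -3.536, 0}, y in {-22.263, -18.728, -18.728, -16.607, -13.778, -9.536, -6, -5.293}
xmin=-46.669, ymin=-22.263, xmax=0, ymax=-5.293

Answer: -46.669 -22.263 0 -5.293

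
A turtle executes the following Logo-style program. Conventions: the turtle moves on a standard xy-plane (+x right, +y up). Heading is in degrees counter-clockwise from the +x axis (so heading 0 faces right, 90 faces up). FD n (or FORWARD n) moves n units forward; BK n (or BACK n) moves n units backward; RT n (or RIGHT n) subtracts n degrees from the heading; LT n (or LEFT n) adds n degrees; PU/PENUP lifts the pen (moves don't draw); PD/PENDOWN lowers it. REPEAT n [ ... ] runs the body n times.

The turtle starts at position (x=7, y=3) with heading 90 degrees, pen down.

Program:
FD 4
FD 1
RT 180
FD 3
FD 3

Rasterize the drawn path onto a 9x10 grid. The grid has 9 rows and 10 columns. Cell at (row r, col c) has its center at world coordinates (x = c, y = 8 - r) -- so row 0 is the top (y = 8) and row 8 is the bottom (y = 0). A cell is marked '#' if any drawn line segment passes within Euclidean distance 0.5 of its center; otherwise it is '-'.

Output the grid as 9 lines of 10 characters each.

Answer: -------#--
-------#--
-------#--
-------#--
-------#--
-------#--
-------#--
----------
----------

Derivation:
Segment 0: (7,3) -> (7,7)
Segment 1: (7,7) -> (7,8)
Segment 2: (7,8) -> (7,5)
Segment 3: (7,5) -> (7,2)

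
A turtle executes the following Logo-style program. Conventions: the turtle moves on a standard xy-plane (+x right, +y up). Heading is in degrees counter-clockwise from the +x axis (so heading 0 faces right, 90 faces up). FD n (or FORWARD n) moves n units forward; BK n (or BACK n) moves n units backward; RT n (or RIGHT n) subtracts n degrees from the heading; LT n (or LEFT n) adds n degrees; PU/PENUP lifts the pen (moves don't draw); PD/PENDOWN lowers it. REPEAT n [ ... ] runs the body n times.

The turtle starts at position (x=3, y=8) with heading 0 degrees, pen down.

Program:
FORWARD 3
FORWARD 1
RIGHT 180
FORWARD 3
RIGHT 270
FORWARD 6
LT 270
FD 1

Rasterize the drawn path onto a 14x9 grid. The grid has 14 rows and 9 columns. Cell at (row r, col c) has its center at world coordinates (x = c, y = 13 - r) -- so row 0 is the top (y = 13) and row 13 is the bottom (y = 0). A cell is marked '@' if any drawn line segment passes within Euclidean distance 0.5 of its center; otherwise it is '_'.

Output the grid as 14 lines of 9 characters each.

Answer: _________
_________
_________
_________
_________
___@@@@@_
____@____
____@____
____@____
____@____
____@____
___@@____
_________
_________

Derivation:
Segment 0: (3,8) -> (6,8)
Segment 1: (6,8) -> (7,8)
Segment 2: (7,8) -> (4,8)
Segment 3: (4,8) -> (4,2)
Segment 4: (4,2) -> (3,2)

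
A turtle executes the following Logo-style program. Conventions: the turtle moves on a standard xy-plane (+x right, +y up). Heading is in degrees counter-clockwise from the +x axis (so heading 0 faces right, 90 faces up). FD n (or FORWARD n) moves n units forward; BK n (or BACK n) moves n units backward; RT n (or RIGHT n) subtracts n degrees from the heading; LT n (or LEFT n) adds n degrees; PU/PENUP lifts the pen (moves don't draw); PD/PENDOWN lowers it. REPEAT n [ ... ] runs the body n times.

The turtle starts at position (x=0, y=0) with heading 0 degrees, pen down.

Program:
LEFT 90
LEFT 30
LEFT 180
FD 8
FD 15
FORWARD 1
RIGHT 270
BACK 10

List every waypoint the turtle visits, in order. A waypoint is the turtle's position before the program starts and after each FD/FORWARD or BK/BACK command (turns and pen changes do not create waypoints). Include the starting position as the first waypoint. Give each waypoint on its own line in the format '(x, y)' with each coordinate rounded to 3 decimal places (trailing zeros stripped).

Executing turtle program step by step:
Start: pos=(0,0), heading=0, pen down
LT 90: heading 0 -> 90
LT 30: heading 90 -> 120
LT 180: heading 120 -> 300
FD 8: (0,0) -> (4,-6.928) [heading=300, draw]
FD 15: (4,-6.928) -> (11.5,-19.919) [heading=300, draw]
FD 1: (11.5,-19.919) -> (12,-20.785) [heading=300, draw]
RT 270: heading 300 -> 30
BK 10: (12,-20.785) -> (3.34,-25.785) [heading=30, draw]
Final: pos=(3.34,-25.785), heading=30, 4 segment(s) drawn
Waypoints (5 total):
(0, 0)
(4, -6.928)
(11.5, -19.919)
(12, -20.785)
(3.34, -25.785)

Answer: (0, 0)
(4, -6.928)
(11.5, -19.919)
(12, -20.785)
(3.34, -25.785)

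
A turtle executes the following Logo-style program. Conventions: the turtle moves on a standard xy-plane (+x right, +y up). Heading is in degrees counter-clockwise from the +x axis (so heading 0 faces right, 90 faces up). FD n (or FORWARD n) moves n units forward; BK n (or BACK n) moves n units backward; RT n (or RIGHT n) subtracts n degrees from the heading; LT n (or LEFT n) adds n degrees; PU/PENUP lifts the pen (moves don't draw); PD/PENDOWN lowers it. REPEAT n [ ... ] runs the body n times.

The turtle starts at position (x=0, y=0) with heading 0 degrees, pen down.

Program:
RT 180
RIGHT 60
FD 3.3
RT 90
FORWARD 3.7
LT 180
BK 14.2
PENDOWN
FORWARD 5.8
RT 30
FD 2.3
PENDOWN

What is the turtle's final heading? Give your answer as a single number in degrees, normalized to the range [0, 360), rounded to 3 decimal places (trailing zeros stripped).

Executing turtle program step by step:
Start: pos=(0,0), heading=0, pen down
RT 180: heading 0 -> 180
RT 60: heading 180 -> 120
FD 3.3: (0,0) -> (-1.65,2.858) [heading=120, draw]
RT 90: heading 120 -> 30
FD 3.7: (-1.65,2.858) -> (1.554,4.708) [heading=30, draw]
LT 180: heading 30 -> 210
BK 14.2: (1.554,4.708) -> (13.852,11.808) [heading=210, draw]
PD: pen down
FD 5.8: (13.852,11.808) -> (8.829,8.908) [heading=210, draw]
RT 30: heading 210 -> 180
FD 2.3: (8.829,8.908) -> (6.529,8.908) [heading=180, draw]
PD: pen down
Final: pos=(6.529,8.908), heading=180, 5 segment(s) drawn

Answer: 180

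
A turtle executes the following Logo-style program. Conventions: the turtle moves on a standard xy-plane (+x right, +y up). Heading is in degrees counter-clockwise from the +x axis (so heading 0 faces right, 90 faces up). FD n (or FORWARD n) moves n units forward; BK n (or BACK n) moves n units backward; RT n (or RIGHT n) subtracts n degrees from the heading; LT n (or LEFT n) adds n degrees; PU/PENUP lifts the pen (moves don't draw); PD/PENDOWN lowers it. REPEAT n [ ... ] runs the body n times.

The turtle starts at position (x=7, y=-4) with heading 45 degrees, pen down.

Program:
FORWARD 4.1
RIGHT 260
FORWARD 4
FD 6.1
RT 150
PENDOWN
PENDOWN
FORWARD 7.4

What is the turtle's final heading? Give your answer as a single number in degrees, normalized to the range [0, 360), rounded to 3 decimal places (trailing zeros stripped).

Answer: 355

Derivation:
Executing turtle program step by step:
Start: pos=(7,-4), heading=45, pen down
FD 4.1: (7,-4) -> (9.899,-1.101) [heading=45, draw]
RT 260: heading 45 -> 145
FD 4: (9.899,-1.101) -> (6.623,1.193) [heading=145, draw]
FD 6.1: (6.623,1.193) -> (1.626,4.692) [heading=145, draw]
RT 150: heading 145 -> 355
PD: pen down
PD: pen down
FD 7.4: (1.626,4.692) -> (8.998,4.047) [heading=355, draw]
Final: pos=(8.998,4.047), heading=355, 4 segment(s) drawn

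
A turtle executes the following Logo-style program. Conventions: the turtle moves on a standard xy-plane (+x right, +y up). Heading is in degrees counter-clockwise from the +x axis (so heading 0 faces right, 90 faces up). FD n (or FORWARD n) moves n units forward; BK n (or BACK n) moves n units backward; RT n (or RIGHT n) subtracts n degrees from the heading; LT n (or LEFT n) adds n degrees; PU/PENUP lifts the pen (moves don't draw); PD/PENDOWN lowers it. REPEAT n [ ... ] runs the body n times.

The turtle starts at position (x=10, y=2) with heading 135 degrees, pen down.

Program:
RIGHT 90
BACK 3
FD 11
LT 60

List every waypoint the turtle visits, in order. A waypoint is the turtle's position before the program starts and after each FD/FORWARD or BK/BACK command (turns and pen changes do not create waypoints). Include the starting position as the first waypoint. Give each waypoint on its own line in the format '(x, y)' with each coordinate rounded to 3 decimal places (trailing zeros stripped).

Answer: (10, 2)
(7.879, -0.121)
(15.657, 7.657)

Derivation:
Executing turtle program step by step:
Start: pos=(10,2), heading=135, pen down
RT 90: heading 135 -> 45
BK 3: (10,2) -> (7.879,-0.121) [heading=45, draw]
FD 11: (7.879,-0.121) -> (15.657,7.657) [heading=45, draw]
LT 60: heading 45 -> 105
Final: pos=(15.657,7.657), heading=105, 2 segment(s) drawn
Waypoints (3 total):
(10, 2)
(7.879, -0.121)
(15.657, 7.657)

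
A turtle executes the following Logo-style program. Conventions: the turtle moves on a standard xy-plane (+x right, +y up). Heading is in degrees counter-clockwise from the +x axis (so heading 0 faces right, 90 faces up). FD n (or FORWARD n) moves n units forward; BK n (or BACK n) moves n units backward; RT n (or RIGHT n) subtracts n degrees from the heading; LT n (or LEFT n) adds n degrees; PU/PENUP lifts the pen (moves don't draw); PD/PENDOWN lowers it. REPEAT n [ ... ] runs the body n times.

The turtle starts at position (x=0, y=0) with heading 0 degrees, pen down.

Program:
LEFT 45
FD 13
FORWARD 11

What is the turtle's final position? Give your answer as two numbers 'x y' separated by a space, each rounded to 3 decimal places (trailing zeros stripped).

Executing turtle program step by step:
Start: pos=(0,0), heading=0, pen down
LT 45: heading 0 -> 45
FD 13: (0,0) -> (9.192,9.192) [heading=45, draw]
FD 11: (9.192,9.192) -> (16.971,16.971) [heading=45, draw]
Final: pos=(16.971,16.971), heading=45, 2 segment(s) drawn

Answer: 16.971 16.971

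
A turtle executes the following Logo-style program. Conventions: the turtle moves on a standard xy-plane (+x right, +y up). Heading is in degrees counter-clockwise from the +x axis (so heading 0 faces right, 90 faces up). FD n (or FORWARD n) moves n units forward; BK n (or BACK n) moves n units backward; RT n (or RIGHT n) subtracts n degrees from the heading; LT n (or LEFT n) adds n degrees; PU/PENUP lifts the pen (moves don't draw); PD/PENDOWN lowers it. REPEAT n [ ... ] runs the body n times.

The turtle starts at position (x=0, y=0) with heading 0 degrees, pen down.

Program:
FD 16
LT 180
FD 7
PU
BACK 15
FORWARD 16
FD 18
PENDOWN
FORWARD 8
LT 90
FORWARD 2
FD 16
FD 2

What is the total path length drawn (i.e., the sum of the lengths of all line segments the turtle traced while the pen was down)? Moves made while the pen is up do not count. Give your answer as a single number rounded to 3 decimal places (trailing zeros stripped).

Executing turtle program step by step:
Start: pos=(0,0), heading=0, pen down
FD 16: (0,0) -> (16,0) [heading=0, draw]
LT 180: heading 0 -> 180
FD 7: (16,0) -> (9,0) [heading=180, draw]
PU: pen up
BK 15: (9,0) -> (24,0) [heading=180, move]
FD 16: (24,0) -> (8,0) [heading=180, move]
FD 18: (8,0) -> (-10,0) [heading=180, move]
PD: pen down
FD 8: (-10,0) -> (-18,0) [heading=180, draw]
LT 90: heading 180 -> 270
FD 2: (-18,0) -> (-18,-2) [heading=270, draw]
FD 16: (-18,-2) -> (-18,-18) [heading=270, draw]
FD 2: (-18,-18) -> (-18,-20) [heading=270, draw]
Final: pos=(-18,-20), heading=270, 6 segment(s) drawn

Segment lengths:
  seg 1: (0,0) -> (16,0), length = 16
  seg 2: (16,0) -> (9,0), length = 7
  seg 3: (-10,0) -> (-18,0), length = 8
  seg 4: (-18,0) -> (-18,-2), length = 2
  seg 5: (-18,-2) -> (-18,-18), length = 16
  seg 6: (-18,-18) -> (-18,-20), length = 2
Total = 51

Answer: 51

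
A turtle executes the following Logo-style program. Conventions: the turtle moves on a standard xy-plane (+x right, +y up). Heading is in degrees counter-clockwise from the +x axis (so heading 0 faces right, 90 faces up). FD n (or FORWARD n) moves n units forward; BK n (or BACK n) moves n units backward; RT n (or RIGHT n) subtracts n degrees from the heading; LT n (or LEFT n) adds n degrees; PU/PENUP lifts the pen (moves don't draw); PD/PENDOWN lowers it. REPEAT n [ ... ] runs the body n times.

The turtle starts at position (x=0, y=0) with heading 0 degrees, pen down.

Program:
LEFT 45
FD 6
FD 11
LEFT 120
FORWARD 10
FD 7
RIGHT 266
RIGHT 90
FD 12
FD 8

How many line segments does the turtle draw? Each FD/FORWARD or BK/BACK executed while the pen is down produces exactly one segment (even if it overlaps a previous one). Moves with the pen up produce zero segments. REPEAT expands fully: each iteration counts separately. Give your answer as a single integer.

Answer: 6

Derivation:
Executing turtle program step by step:
Start: pos=(0,0), heading=0, pen down
LT 45: heading 0 -> 45
FD 6: (0,0) -> (4.243,4.243) [heading=45, draw]
FD 11: (4.243,4.243) -> (12.021,12.021) [heading=45, draw]
LT 120: heading 45 -> 165
FD 10: (12.021,12.021) -> (2.362,14.609) [heading=165, draw]
FD 7: (2.362,14.609) -> (-4.4,16.421) [heading=165, draw]
RT 266: heading 165 -> 259
RT 90: heading 259 -> 169
FD 12: (-4.4,16.421) -> (-16.179,18.71) [heading=169, draw]
FD 8: (-16.179,18.71) -> (-24.032,20.237) [heading=169, draw]
Final: pos=(-24.032,20.237), heading=169, 6 segment(s) drawn
Segments drawn: 6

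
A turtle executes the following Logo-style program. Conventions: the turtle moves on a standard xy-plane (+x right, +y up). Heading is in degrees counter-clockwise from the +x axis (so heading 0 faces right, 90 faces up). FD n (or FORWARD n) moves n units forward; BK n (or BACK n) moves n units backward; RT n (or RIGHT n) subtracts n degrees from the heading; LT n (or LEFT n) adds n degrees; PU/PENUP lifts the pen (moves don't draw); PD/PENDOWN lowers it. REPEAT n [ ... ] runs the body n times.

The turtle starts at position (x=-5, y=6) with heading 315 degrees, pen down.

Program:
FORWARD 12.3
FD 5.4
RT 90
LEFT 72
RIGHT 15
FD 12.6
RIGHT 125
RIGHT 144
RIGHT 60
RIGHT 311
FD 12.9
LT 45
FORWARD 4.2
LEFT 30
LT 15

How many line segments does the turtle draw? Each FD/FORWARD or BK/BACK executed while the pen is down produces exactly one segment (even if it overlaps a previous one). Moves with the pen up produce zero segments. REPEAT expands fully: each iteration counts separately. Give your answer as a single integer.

Executing turtle program step by step:
Start: pos=(-5,6), heading=315, pen down
FD 12.3: (-5,6) -> (3.697,-2.697) [heading=315, draw]
FD 5.4: (3.697,-2.697) -> (7.516,-6.516) [heading=315, draw]
RT 90: heading 315 -> 225
LT 72: heading 225 -> 297
RT 15: heading 297 -> 282
FD 12.6: (7.516,-6.516) -> (10.135,-18.84) [heading=282, draw]
RT 125: heading 282 -> 157
RT 144: heading 157 -> 13
RT 60: heading 13 -> 313
RT 311: heading 313 -> 2
FD 12.9: (10.135,-18.84) -> (23.028,-18.39) [heading=2, draw]
LT 45: heading 2 -> 47
FD 4.2: (23.028,-18.39) -> (25.892,-15.319) [heading=47, draw]
LT 30: heading 47 -> 77
LT 15: heading 77 -> 92
Final: pos=(25.892,-15.319), heading=92, 5 segment(s) drawn
Segments drawn: 5

Answer: 5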